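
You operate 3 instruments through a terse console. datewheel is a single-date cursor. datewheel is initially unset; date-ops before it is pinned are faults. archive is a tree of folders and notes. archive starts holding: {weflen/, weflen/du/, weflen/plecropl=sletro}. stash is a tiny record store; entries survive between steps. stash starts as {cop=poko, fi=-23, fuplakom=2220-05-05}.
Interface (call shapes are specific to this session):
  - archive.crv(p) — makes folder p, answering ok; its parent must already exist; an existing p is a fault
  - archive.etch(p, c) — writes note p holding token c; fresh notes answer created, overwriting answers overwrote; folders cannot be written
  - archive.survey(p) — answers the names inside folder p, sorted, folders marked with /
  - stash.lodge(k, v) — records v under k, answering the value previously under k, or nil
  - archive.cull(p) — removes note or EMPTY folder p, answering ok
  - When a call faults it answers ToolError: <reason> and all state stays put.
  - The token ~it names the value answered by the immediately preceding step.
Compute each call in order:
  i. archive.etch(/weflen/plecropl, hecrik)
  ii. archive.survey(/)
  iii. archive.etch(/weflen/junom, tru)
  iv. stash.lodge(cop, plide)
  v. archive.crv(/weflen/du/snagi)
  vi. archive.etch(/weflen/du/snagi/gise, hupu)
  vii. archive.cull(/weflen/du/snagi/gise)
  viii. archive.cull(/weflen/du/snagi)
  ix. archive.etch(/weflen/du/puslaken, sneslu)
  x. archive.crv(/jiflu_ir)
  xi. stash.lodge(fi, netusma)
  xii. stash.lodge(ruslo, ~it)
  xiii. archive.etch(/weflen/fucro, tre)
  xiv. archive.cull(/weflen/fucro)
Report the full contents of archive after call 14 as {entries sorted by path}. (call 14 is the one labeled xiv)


CALL archive.etch[p: /weflen/plecropl; c: hecrik]
RET  overwrote
CALL archive.survey[p: /]
RET  [weflen/]
CALL archive.etch[p: /weflen/junom; c: tru]
RET  created
CALL stash.lodge[k: cop; v: plide]
RET  poko
CALL archive.crv[p: /weflen/du/snagi]
RET  ok
CALL archive.etch[p: /weflen/du/snagi/gise; c: hupu]
RET  created
CALL archive.cull[p: /weflen/du/snagi/gise]
RET  ok
CALL archive.cull[p: /weflen/du/snagi]
RET  ok
CALL archive.etch[p: /weflen/du/puslaken; c: sneslu]
RET  created
CALL archive.crv[p: /jiflu_ir]
RET  ok
CALL stash.lodge[k: fi; v: netusma]
RET  -23
CALL stash.lodge[k: ruslo; v: ~it]
RET  nil
CALL archive.etch[p: /weflen/fucro; c: tre]
RET  created
CALL archive.cull[p: /weflen/fucro]
RET  ok

Answer: {jiflu_ir/, weflen/, weflen/du/, weflen/du/puslaken=sneslu, weflen/junom=tru, weflen/plecropl=hecrik}


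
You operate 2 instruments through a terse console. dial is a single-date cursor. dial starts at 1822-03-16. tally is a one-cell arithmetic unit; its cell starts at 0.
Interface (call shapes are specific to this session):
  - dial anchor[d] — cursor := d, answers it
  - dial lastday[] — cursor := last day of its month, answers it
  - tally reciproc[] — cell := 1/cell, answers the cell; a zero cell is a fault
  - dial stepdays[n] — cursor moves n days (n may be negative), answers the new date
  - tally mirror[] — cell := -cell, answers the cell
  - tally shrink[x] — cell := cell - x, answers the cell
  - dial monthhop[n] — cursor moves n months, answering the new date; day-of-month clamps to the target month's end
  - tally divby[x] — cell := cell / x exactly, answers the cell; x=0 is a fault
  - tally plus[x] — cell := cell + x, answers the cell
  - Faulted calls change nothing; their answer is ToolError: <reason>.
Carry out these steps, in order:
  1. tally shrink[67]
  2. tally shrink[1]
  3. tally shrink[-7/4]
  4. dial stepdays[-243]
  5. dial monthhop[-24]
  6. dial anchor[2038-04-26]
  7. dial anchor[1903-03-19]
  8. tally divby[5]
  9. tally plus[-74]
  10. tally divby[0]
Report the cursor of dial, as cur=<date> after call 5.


Answer: cur=1819-07-16

Derivation:
Now I run tally shrink using x→67, and see -67.
Next I call tally shrink using x→1, and get -68.
I try tally shrink using x→-7/4, giving -265/4.
I call dial stepdays using n→-243, → 1821-07-16.
Invoking dial monthhop using n→-24, and get 1819-07-16.
I call dial anchor using d→2038-04-26, yielding 2038-04-26.
Invoking dial anchor using d→1903-03-19, — result: 1903-03-19.
Invoking tally divby using x→5, and observe -53/4.
I try tally plus using x→-74, and see -349/4.
Using tally divby using x→0, which returns ToolError: division by zero.


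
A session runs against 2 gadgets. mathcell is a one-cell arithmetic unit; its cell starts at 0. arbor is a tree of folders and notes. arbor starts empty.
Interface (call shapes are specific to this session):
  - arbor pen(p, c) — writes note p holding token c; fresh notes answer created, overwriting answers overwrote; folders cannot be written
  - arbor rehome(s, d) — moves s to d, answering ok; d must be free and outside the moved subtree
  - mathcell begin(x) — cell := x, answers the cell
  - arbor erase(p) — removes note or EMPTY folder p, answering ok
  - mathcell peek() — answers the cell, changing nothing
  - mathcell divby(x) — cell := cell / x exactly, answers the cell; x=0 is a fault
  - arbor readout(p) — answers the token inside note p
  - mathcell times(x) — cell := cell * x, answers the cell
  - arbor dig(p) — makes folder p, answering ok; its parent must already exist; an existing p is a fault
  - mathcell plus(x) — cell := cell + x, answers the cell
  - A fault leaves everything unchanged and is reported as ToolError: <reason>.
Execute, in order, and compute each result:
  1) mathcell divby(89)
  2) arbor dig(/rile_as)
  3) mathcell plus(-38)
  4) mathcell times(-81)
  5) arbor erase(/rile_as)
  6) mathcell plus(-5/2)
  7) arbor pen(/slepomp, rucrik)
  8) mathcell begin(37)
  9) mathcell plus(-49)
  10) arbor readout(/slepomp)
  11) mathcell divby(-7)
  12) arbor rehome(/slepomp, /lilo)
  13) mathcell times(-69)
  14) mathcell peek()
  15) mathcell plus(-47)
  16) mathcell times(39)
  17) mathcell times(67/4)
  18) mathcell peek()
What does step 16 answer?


Answer: -45123/7

Derivation:
Using mathcell divby using x→89, — result: 0.
I try arbor dig using p→/rile_as, — result: ok.
Then mathcell plus using x→-38, — result: -38.
I try mathcell times using x→-81, giving 3078.
Now I run arbor erase using p→/rile_as, and observe ok.
I run mathcell plus using x→-5/2, yielding 6151/2.
Next I call arbor pen using p→/slepomp, c→rucrik: created.
Now I run mathcell begin using x→37, and get 37.
I use mathcell plus using x→-49, which returns -12.
I use arbor readout using p→/slepomp: rucrik.
Invoking mathcell divby using x→-7, and see 12/7.
I run arbor rehome using s→/slepomp, d→/lilo, and observe ok.
Using mathcell times using x→-69: -828/7.
Next I call mathcell peek(), and get -828/7.
I call mathcell plus using x→-47, yielding -1157/7.
Invoking mathcell times using x→39, and get -45123/7.
Using mathcell times using x→67/4: -3023241/28.
Using mathcell peek(), and see -3023241/28.


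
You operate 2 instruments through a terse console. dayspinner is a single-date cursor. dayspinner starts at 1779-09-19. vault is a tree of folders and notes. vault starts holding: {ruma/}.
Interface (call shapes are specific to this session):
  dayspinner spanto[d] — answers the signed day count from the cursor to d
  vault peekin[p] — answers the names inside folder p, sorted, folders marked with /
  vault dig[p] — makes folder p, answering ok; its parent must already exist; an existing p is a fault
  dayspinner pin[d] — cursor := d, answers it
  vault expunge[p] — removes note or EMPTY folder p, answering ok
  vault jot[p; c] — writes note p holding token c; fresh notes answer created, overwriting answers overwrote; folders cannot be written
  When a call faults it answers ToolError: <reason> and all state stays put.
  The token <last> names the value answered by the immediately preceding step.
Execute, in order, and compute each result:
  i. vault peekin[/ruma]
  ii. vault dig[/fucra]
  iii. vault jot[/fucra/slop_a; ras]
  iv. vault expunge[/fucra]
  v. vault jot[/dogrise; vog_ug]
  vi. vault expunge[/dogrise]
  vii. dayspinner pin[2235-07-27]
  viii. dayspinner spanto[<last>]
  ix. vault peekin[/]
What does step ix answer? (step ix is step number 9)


→ vault peekin(p='/ruma')
← []
→ vault dig(p='/fucra')
← ok
→ vault jot(p='/fucra/slop_a', c='ras')
← created
→ vault expunge(p='/fucra')
← ToolError: not empty
→ vault jot(p='/dogrise', c='vog_ug')
← created
→ vault expunge(p='/dogrise')
← ok
→ dayspinner pin(d='2235-07-27')
← 2235-07-27
→ dayspinner spanto(d='<last>')
← 0
→ vault peekin(p='/')
← [fucra/, ruma/]

Answer: [fucra/, ruma/]


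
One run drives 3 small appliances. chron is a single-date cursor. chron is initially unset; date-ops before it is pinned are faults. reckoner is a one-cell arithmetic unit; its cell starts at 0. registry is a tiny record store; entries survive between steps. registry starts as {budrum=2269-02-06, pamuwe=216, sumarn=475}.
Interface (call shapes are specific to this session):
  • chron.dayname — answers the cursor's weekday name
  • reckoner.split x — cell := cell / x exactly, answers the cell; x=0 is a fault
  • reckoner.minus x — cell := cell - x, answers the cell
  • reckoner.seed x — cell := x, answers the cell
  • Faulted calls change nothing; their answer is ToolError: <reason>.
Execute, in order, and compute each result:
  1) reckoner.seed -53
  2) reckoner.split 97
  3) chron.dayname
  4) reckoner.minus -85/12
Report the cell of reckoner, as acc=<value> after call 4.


Answer: acc=7609/1164

Derivation:
I call reckoner.seed(x=-53), yielding -53.
Now I run reckoner.split(x=97): -53/97.
Now I run chron.dayname, which returns ToolError: no date set.
Then reckoner.minus(x=-85/12), yielding 7609/1164.


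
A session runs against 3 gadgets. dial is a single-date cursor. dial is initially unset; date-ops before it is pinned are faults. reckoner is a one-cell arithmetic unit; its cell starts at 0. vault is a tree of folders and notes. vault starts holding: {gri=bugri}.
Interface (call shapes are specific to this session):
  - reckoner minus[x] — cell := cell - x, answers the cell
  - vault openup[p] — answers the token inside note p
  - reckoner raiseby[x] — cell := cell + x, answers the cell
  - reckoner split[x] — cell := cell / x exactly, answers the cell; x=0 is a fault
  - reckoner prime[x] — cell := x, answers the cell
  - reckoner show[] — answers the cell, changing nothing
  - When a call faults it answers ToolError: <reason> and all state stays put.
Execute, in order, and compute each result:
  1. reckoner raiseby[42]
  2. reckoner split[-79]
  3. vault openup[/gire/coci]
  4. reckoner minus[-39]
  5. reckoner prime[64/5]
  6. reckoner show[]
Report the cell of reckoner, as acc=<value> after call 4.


Answer: acc=3039/79

Derivation:
Then reckoner raiseby passing x→42, and get 42.
Then reckoner split passing x→-79, giving -42/79.
Now I run vault openup passing p→/gire/coci, and get ToolError: not found.
Using reckoner minus passing x→-39, giving 3039/79.
I run reckoner prime passing x→64/5, which returns 64/5.
I run reckoner show(), giving 64/5.


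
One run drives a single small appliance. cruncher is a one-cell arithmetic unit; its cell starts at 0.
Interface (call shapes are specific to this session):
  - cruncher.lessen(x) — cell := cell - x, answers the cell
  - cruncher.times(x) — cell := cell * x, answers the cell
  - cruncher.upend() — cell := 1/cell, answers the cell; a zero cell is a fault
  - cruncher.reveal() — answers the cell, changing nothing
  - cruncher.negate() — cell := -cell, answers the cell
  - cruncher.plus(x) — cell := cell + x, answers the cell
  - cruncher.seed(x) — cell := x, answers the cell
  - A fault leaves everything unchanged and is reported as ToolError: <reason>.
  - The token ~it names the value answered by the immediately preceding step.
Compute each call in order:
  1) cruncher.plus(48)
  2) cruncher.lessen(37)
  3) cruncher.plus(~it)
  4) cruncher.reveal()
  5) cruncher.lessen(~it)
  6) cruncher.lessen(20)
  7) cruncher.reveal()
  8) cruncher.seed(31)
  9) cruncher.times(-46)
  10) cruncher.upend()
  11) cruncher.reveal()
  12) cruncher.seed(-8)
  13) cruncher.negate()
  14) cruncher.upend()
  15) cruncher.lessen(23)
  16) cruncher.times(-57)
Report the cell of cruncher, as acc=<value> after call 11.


>> plus(x='48')
<< 48
>> lessen(x='37')
<< 11
>> plus(x='~it')
<< 22
>> reveal()
<< 22
>> lessen(x='~it')
<< 0
>> lessen(x='20')
<< -20
>> reveal()
<< -20
>> seed(x='31')
<< 31
>> times(x='-46')
<< -1426
>> upend()
<< -1/1426
>> reveal()
<< -1/1426
>> seed(x='-8')
<< -8
>> negate()
<< 8
>> upend()
<< 1/8
>> lessen(x='23')
<< -183/8
>> times(x='-57')
<< 10431/8

Answer: acc=-1/1426


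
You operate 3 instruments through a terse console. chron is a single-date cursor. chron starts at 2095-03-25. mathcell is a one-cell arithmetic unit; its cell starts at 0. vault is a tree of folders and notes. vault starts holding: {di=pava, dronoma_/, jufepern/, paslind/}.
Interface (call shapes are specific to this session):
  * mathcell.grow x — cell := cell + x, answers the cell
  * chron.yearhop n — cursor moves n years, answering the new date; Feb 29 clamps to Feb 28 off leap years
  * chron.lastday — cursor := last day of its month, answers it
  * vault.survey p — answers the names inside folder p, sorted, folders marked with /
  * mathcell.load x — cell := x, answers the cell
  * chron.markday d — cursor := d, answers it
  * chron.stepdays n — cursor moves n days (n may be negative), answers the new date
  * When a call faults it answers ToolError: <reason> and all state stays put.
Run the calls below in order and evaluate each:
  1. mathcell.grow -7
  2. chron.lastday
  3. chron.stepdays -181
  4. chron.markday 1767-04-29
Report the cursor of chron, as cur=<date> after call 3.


! 1. mathcell.grow(x→-7) -> -7
! 2. chron.lastday() -> 2095-03-31
! 3. chron.stepdays(n→-181) -> 2094-10-01
! 4. chron.markday(d→1767-04-29) -> 1767-04-29

Answer: cur=2094-10-01


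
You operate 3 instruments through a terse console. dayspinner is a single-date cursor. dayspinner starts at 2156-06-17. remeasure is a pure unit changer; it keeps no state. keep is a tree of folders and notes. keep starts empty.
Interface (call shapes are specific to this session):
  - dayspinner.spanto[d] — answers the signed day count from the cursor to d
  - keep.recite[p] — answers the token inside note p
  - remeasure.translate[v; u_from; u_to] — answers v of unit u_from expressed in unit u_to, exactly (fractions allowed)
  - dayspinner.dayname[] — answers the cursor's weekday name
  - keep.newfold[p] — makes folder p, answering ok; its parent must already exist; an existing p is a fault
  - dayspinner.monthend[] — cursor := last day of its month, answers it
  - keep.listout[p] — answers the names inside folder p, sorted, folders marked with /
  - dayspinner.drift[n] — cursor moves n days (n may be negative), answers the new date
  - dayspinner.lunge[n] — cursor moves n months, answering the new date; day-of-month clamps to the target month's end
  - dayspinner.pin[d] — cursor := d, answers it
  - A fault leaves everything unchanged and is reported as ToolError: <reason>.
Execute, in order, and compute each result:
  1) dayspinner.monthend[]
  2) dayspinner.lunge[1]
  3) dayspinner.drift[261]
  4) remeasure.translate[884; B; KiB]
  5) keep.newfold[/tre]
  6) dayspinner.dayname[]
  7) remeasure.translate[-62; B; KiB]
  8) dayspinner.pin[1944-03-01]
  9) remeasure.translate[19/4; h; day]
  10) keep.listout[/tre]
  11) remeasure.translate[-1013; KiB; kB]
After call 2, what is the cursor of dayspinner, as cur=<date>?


·→ dayspinner.monthend()
·← 2156-06-30
·→ dayspinner.lunge(1)
·← 2156-07-30
·→ dayspinner.drift(261)
·← 2157-04-17
·→ remeasure.translate(884, B, KiB)
·← 221/256
·→ keep.newfold(/tre)
·← ok
·→ dayspinner.dayname()
·← Sunday
·→ remeasure.translate(-62, B, KiB)
·← -31/512
·→ dayspinner.pin(1944-03-01)
·← 1944-03-01
·→ remeasure.translate(19/4, h, day)
·← 19/96
·→ keep.listout(/tre)
·← []
·→ remeasure.translate(-1013, KiB, kB)
·← -129664/125

Answer: cur=2156-07-30


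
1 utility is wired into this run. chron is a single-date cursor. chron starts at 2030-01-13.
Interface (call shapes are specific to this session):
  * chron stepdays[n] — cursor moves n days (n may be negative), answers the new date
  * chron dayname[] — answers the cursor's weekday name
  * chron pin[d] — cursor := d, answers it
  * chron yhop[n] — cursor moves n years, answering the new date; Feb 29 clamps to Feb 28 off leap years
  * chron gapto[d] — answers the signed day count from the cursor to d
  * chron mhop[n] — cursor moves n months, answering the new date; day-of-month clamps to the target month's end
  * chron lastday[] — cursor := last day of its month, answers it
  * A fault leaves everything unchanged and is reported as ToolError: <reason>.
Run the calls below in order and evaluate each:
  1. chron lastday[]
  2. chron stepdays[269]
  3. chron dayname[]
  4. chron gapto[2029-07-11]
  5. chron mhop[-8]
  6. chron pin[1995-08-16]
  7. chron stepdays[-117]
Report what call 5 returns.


CALL chron lastday[]
RET  2030-01-31
CALL chron stepdays[n: 269]
RET  2030-10-27
CALL chron dayname[]
RET  Sunday
CALL chron gapto[d: 2029-07-11]
RET  -473
CALL chron mhop[n: -8]
RET  2030-02-27
CALL chron pin[d: 1995-08-16]
RET  1995-08-16
CALL chron stepdays[n: -117]
RET  1995-04-21

Answer: 2030-02-27


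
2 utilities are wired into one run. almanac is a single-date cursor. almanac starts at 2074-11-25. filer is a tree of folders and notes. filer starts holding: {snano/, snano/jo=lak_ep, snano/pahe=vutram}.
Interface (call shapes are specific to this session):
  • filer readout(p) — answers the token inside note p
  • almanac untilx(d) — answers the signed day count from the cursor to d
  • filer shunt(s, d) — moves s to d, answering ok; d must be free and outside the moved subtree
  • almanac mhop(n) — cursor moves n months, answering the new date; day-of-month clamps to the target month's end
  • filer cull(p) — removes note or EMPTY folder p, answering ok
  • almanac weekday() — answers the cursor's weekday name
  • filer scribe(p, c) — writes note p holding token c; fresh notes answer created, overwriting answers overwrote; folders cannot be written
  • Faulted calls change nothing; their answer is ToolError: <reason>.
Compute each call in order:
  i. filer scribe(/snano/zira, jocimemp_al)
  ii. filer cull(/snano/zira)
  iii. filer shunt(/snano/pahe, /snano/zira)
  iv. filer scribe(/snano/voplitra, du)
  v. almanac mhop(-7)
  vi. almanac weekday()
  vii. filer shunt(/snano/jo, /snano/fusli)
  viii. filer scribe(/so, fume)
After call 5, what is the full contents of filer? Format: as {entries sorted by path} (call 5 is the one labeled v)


-> filer scribe(p=/snano/zira, c=jocimemp_al)
<- created
-> filer cull(p=/snano/zira)
<- ok
-> filer shunt(s=/snano/pahe, d=/snano/zira)
<- ok
-> filer scribe(p=/snano/voplitra, c=du)
<- created
-> almanac mhop(n=-7)
<- 2074-04-25
-> almanac weekday()
<- Wednesday
-> filer shunt(s=/snano/jo, d=/snano/fusli)
<- ok
-> filer scribe(p=/so, c=fume)
<- created

Answer: {snano/, snano/jo=lak_ep, snano/voplitra=du, snano/zira=vutram}


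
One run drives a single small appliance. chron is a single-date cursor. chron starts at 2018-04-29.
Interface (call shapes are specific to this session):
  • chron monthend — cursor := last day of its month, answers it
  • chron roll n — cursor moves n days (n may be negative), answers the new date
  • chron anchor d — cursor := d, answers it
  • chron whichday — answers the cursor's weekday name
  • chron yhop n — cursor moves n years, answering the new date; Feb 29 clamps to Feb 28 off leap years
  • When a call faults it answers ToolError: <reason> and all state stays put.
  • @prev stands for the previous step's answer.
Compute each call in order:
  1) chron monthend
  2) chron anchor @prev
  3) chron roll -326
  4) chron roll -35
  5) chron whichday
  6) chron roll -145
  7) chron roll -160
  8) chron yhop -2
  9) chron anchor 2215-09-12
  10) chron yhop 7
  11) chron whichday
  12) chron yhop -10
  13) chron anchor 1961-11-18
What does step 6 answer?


Answer: 2016-12-10

Derivation:
Calling chron monthend(): 2018-04-30.
Now I run chron anchor with d='@prev', giving 2018-04-30.
Invoking chron roll with n='-326', → 2017-06-08.
I try chron roll with n='-35', and get 2017-05-04.
I try chron whichday: Thursday.
I try chron roll with n='-145', which returns 2016-12-10.
I invoke chron roll with n='-160', and observe 2016-07-03.
I use chron yhop with n='-2', which returns 2014-07-03.
I try chron anchor with d='2215-09-12', which returns 2215-09-12.
Then chron yhop with n='7', and get 2222-09-12.
I run chron whichday(), and get Thursday.
Now I run chron yhop with n='-10', and observe 2212-09-12.
I call chron anchor with d='1961-11-18', and get 1961-11-18.


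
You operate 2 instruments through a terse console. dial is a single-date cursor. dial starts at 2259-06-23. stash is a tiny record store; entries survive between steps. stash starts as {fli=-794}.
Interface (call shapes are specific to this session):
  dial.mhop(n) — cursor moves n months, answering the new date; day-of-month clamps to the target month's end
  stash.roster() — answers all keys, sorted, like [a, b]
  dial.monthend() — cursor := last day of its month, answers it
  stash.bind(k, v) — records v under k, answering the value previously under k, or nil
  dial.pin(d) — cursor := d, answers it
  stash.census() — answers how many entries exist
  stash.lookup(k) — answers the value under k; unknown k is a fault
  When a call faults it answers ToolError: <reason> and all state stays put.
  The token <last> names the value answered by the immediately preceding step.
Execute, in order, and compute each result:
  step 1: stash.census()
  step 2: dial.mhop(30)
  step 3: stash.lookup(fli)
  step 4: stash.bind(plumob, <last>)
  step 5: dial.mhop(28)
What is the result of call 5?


Answer: 2264-04-23

Derivation:
$ stash.census
  1
$ dial.mhop 30
  2261-12-23
$ stash.lookup fli
  -794
$ stash.bind plumob <last>
  nil
$ dial.mhop 28
  2264-04-23


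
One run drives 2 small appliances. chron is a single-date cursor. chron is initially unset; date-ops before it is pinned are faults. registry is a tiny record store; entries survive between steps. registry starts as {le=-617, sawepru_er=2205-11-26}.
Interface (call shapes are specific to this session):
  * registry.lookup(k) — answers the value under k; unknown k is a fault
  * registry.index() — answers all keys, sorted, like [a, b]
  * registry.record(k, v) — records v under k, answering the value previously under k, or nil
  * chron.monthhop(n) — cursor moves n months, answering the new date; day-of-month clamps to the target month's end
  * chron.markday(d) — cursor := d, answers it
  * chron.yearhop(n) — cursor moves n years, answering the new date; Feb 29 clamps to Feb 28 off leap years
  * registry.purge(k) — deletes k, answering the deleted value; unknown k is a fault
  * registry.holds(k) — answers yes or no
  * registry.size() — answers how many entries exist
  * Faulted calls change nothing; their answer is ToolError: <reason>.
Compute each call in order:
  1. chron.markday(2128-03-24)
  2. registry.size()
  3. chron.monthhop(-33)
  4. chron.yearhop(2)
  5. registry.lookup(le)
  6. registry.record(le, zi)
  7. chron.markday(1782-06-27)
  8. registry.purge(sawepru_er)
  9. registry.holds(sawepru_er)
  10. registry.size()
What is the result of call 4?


→ chron.markday(d→2128-03-24)
← 2128-03-24
→ registry.size()
← 2
→ chron.monthhop(n→-33)
← 2125-06-24
→ chron.yearhop(n→2)
← 2127-06-24
→ registry.lookup(k→le)
← -617
→ registry.record(k→le, v→zi)
← -617
→ chron.markday(d→1782-06-27)
← 1782-06-27
→ registry.purge(k→sawepru_er)
← 2205-11-26
→ registry.holds(k→sawepru_er)
← no
→ registry.size()
← 1

Answer: 2127-06-24


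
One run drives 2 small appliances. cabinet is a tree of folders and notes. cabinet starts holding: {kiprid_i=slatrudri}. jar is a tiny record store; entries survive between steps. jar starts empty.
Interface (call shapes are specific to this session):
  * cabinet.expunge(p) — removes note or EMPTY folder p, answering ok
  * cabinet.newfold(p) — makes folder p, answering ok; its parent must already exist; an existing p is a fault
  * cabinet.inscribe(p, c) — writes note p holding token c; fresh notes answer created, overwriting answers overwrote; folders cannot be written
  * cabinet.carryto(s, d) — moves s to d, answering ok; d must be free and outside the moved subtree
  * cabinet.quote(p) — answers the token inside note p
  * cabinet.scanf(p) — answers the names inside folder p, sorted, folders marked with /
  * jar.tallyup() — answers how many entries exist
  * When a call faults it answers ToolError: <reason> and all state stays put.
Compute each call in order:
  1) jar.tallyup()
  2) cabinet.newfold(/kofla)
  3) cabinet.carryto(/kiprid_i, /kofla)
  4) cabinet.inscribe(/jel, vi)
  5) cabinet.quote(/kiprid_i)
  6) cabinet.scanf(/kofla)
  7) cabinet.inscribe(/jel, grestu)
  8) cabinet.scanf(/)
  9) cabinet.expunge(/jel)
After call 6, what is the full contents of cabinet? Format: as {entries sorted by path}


Step: jar.tallyup[]
Result: 0
Step: cabinet.newfold[/kofla]
Result: ok
Step: cabinet.carryto[/kiprid_i; /kofla]
Result: ToolError: exists
Step: cabinet.inscribe[/jel; vi]
Result: created
Step: cabinet.quote[/kiprid_i]
Result: slatrudri
Step: cabinet.scanf[/kofla]
Result: []
Step: cabinet.inscribe[/jel; grestu]
Result: overwrote
Step: cabinet.scanf[/]
Result: [jel, kiprid_i, kofla/]
Step: cabinet.expunge[/jel]
Result: ok

Answer: {jel=vi, kiprid_i=slatrudri, kofla/}


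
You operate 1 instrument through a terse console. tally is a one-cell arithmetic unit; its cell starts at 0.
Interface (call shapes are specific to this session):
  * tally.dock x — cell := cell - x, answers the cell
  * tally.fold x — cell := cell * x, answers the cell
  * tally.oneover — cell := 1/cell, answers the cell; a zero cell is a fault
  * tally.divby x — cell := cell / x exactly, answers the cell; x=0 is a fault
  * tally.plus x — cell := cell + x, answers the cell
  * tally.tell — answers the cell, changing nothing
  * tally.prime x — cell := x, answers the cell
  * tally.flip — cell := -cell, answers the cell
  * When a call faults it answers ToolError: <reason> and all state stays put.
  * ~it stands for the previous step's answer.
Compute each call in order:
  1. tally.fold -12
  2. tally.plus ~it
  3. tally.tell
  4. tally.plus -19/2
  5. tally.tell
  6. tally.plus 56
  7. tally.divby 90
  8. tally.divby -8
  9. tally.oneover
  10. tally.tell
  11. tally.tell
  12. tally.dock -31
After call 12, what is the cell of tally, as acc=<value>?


Answer: acc=481/31

Derivation:
! 1. tally.fold(x='-12') => 0
! 2. tally.plus(x='~it') => 0
! 3. tally.tell() => 0
! 4. tally.plus(x='-19/2') => -19/2
! 5. tally.tell() => -19/2
! 6. tally.plus(x='56') => 93/2
! 7. tally.divby(x='90') => 31/60
! 8. tally.divby(x='-8') => -31/480
! 9. tally.oneover() => -480/31
! 10. tally.tell() => -480/31
! 11. tally.tell() => -480/31
! 12. tally.dock(x='-31') => 481/31


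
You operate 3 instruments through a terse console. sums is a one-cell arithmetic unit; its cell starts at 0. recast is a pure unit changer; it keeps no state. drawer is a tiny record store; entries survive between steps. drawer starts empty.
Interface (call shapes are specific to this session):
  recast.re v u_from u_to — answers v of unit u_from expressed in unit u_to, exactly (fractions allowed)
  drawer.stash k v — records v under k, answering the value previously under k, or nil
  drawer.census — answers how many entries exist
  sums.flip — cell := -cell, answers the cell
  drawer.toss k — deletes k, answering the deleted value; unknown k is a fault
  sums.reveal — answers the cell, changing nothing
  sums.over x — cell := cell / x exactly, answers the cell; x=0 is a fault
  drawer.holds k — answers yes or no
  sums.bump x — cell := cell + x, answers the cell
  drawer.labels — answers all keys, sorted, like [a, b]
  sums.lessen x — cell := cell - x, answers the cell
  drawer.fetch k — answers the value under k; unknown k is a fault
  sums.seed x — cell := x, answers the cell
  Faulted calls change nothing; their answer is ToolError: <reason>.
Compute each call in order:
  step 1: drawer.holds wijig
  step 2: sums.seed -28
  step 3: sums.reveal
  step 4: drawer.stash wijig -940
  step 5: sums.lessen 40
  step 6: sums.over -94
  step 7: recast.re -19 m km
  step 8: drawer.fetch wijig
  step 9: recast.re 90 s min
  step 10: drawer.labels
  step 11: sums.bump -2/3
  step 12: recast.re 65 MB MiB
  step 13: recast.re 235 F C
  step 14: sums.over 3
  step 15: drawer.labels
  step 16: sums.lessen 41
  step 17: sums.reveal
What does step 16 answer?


// 1. drawer.holds(k→wijig) ~> no
// 2. sums.seed(x→-28) ~> -28
// 3. sums.reveal() ~> -28
// 4. drawer.stash(k→wijig, v→-940) ~> nil
// 5. sums.lessen(x→40) ~> -68
// 6. sums.over(x→-94) ~> 34/47
// 7. recast.re(v→-19, u_from→m, u_to→km) ~> -19/1000
// 8. drawer.fetch(k→wijig) ~> -940
// 9. recast.re(v→90, u_from→s, u_to→min) ~> 3/2
// 10. drawer.labels() ~> [wijig]
// 11. sums.bump(x→-2/3) ~> 8/141
// 12. recast.re(v→65, u_from→MB, u_to→MiB) ~> 1015625/16384
// 13. recast.re(v→235, u_from→F, u_to→C) ~> 1015/9
// 14. sums.over(x→3) ~> 8/423
// 15. drawer.labels() ~> [wijig]
// 16. sums.lessen(x→41) ~> -17335/423
// 17. sums.reveal() ~> -17335/423

Answer: -17335/423


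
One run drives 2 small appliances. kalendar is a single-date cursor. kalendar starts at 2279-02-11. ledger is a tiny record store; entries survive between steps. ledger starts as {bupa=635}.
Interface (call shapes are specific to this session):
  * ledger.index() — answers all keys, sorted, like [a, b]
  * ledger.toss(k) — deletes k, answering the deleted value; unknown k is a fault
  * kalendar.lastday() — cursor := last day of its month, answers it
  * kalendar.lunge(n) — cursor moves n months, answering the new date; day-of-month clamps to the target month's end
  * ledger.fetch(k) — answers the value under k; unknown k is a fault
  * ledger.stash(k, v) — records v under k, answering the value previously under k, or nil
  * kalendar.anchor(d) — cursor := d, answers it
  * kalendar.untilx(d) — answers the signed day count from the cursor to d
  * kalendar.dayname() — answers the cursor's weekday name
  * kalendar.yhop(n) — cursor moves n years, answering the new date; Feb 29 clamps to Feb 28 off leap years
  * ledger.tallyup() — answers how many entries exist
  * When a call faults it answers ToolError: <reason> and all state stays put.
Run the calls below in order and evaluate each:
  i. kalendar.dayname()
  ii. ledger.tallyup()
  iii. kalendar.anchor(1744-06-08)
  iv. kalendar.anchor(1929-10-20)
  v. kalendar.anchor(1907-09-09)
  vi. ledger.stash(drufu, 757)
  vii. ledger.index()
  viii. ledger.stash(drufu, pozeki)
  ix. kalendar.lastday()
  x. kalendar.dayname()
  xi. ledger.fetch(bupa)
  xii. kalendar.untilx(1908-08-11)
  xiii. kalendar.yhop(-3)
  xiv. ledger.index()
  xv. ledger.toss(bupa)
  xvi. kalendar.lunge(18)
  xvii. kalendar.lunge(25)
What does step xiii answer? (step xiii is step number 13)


Answer: 1904-09-30

Derivation:
Do: kalendar.dayname[]
See: Tuesday
Do: ledger.tallyup[]
See: 1
Do: kalendar.anchor[1744-06-08]
See: 1744-06-08
Do: kalendar.anchor[1929-10-20]
See: 1929-10-20
Do: kalendar.anchor[1907-09-09]
See: 1907-09-09
Do: ledger.stash[drufu; 757]
See: nil
Do: ledger.index[]
See: [bupa, drufu]
Do: ledger.stash[drufu; pozeki]
See: 757
Do: kalendar.lastday[]
See: 1907-09-30
Do: kalendar.dayname[]
See: Monday
Do: ledger.fetch[bupa]
See: 635
Do: kalendar.untilx[1908-08-11]
See: 316
Do: kalendar.yhop[-3]
See: 1904-09-30
Do: ledger.index[]
See: [bupa, drufu]
Do: ledger.toss[bupa]
See: 635
Do: kalendar.lunge[18]
See: 1906-03-30
Do: kalendar.lunge[25]
See: 1908-04-30


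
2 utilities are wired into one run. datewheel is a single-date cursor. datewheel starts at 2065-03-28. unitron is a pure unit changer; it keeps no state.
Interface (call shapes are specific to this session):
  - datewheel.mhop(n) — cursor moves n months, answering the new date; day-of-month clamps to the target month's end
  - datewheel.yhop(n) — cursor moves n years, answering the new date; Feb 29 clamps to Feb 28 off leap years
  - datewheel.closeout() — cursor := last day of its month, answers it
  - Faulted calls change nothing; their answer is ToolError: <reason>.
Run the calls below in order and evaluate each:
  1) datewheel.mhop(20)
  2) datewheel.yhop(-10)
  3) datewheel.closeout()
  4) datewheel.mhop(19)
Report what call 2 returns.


! mhop(n→20) : 2066-11-28
! yhop(n→-10) : 2056-11-28
! closeout() : 2056-11-30
! mhop(n→19) : 2058-06-30

Answer: 2056-11-28


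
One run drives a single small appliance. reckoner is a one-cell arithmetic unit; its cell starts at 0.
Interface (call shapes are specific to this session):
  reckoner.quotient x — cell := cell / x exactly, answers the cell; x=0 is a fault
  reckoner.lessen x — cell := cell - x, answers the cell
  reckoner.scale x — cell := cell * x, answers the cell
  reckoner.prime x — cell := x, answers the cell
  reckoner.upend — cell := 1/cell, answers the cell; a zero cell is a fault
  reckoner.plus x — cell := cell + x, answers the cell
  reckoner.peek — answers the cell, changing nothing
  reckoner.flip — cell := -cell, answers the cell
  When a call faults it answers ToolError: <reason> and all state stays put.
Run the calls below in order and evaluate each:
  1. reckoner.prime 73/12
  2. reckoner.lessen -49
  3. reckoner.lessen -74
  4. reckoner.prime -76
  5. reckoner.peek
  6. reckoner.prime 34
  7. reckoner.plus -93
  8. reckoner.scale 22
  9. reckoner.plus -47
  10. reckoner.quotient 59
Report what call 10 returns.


Calling reckoner.prime on x: 73/12: 73/12.
Using reckoner.lessen on x: -49, — result: 661/12.
I try reckoner.lessen on x: -74, and observe 1549/12.
Then reckoner.prime on x: -76: -76.
I call reckoner.peek(), — result: -76.
I run reckoner.prime on x: 34, — result: 34.
Next I call reckoner.plus on x: -93, which returns -59.
I use reckoner.scale on x: 22, yielding -1298.
I run reckoner.plus on x: -47, — result: -1345.
I run reckoner.quotient on x: 59, → -1345/59.

Answer: -1345/59


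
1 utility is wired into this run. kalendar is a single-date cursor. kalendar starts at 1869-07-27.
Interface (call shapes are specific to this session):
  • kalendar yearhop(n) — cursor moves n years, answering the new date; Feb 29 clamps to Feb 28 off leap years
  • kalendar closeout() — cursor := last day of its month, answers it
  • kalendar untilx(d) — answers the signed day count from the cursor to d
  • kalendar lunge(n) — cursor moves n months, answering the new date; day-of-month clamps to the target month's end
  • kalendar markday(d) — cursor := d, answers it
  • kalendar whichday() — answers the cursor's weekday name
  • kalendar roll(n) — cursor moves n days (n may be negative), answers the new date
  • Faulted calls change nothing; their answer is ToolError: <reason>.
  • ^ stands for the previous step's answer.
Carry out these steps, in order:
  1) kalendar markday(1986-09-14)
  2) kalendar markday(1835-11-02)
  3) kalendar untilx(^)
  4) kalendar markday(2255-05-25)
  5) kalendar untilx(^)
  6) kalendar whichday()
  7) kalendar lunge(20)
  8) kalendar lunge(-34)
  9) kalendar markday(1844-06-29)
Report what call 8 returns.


Answer: 2254-03-25

Derivation:
==> kalendar markday(d→1986-09-14)
<== 1986-09-14
==> kalendar markday(d→1835-11-02)
<== 1835-11-02
==> kalendar untilx(d→^)
<== 0
==> kalendar markday(d→2255-05-25)
<== 2255-05-25
==> kalendar untilx(d→^)
<== 0
==> kalendar whichday()
<== Friday
==> kalendar lunge(n→20)
<== 2257-01-25
==> kalendar lunge(n→-34)
<== 2254-03-25
==> kalendar markday(d→1844-06-29)
<== 1844-06-29


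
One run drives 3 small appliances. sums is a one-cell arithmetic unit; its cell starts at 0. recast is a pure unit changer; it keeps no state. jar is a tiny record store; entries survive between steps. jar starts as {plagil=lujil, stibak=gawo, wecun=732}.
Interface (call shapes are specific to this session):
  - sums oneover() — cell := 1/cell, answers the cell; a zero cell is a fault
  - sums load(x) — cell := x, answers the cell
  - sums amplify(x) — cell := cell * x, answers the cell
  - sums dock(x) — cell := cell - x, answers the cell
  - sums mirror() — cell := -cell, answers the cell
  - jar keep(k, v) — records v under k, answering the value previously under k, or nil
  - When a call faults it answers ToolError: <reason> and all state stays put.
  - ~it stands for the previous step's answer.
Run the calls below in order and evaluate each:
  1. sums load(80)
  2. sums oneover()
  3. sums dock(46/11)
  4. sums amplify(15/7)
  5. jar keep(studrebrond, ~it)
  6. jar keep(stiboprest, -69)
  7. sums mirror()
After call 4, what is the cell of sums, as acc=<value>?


·→ sums load(x: 80)
·← 80
·→ sums oneover()
·← 1/80
·→ sums dock(x: 46/11)
·← -3669/880
·→ sums amplify(x: 15/7)
·← -11007/1232
·→ jar keep(k: studrebrond, v: ~it)
·← nil
·→ jar keep(k: stiboprest, v: -69)
·← nil
·→ sums mirror()
·← 11007/1232

Answer: acc=-11007/1232


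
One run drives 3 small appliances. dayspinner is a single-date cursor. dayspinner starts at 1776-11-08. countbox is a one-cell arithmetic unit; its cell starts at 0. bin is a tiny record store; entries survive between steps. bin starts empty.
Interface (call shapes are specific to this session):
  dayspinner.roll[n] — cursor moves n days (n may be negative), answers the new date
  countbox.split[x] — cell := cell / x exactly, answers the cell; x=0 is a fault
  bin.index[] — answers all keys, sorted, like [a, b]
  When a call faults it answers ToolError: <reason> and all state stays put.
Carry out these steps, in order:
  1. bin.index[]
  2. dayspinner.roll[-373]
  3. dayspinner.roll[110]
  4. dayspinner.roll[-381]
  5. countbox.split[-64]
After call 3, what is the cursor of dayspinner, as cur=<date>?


Answer: cur=1776-02-19

Derivation:
Using bin.index(), which returns [].
I use dayspinner.roll(n: -373), and observe 1775-11-01.
I use dayspinner.roll(n: 110), — result: 1776-02-19.
Using dayspinner.roll(n: -381), giving 1775-02-03.
I use countbox.split(x: -64), giving 0.


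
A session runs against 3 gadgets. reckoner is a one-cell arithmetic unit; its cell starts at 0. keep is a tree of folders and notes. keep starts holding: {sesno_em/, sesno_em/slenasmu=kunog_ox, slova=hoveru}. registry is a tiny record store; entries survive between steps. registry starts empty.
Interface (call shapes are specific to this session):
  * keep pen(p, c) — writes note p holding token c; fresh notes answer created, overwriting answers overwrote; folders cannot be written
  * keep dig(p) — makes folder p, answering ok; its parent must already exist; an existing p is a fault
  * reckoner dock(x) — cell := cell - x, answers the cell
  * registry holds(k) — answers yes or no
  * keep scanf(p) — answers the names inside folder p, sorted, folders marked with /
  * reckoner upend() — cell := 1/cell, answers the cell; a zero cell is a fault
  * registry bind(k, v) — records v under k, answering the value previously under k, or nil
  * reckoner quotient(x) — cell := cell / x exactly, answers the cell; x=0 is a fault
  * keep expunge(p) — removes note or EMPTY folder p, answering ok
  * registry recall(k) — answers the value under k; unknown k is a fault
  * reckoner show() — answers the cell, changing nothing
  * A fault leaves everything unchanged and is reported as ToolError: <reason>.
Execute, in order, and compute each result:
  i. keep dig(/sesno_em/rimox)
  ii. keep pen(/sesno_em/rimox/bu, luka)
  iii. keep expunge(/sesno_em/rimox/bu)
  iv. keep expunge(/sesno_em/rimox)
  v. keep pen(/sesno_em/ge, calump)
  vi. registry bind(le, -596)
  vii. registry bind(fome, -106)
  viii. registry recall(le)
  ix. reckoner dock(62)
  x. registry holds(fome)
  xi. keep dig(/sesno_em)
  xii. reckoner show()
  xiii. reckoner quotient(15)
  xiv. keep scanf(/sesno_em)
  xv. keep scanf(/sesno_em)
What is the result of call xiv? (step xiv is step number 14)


Answer: [ge, slenasmu]

Derivation:
CALL keep dig[p→/sesno_em/rimox]
RET  ok
CALL keep pen[p→/sesno_em/rimox/bu; c→luka]
RET  created
CALL keep expunge[p→/sesno_em/rimox/bu]
RET  ok
CALL keep expunge[p→/sesno_em/rimox]
RET  ok
CALL keep pen[p→/sesno_em/ge; c→calump]
RET  created
CALL registry bind[k→le; v→-596]
RET  nil
CALL registry bind[k→fome; v→-106]
RET  nil
CALL registry recall[k→le]
RET  -596
CALL reckoner dock[x→62]
RET  -62
CALL registry holds[k→fome]
RET  yes
CALL keep dig[p→/sesno_em]
RET  ToolError: exists
CALL reckoner show[]
RET  -62
CALL reckoner quotient[x→15]
RET  -62/15
CALL keep scanf[p→/sesno_em]
RET  [ge, slenasmu]
CALL keep scanf[p→/sesno_em]
RET  [ge, slenasmu]
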